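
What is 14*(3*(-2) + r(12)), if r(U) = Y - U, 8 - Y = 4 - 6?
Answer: -112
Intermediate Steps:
Y = 10 (Y = 8 - (4 - 6) = 8 - 1*(-2) = 8 + 2 = 10)
r(U) = 10 - U
14*(3*(-2) + r(12)) = 14*(3*(-2) + (10 - 1*12)) = 14*(-6 + (10 - 12)) = 14*(-6 - 2) = 14*(-8) = -112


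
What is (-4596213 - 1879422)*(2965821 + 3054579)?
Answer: -38985912954000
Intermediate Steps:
(-4596213 - 1879422)*(2965821 + 3054579) = -6475635*6020400 = -38985912954000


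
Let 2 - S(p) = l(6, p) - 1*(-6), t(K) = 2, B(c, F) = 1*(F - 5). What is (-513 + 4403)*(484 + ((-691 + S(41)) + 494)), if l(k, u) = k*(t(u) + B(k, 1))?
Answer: 1147550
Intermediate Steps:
B(c, F) = -5 + F (B(c, F) = 1*(-5 + F) = -5 + F)
l(k, u) = -2*k (l(k, u) = k*(2 + (-5 + 1)) = k*(2 - 4) = k*(-2) = -2*k)
S(p) = 8 (S(p) = 2 - (-2*6 - 1*(-6)) = 2 - (-12 + 6) = 2 - 1*(-6) = 2 + 6 = 8)
(-513 + 4403)*(484 + ((-691 + S(41)) + 494)) = (-513 + 4403)*(484 + ((-691 + 8) + 494)) = 3890*(484 + (-683 + 494)) = 3890*(484 - 189) = 3890*295 = 1147550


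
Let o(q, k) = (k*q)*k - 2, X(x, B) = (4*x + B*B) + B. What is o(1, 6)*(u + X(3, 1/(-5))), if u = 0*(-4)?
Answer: 10064/25 ≈ 402.56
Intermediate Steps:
u = 0
X(x, B) = B + B² + 4*x (X(x, B) = (4*x + B²) + B = (B² + 4*x) + B = B + B² + 4*x)
o(q, k) = -2 + q*k² (o(q, k) = q*k² - 2 = -2 + q*k²)
o(1, 6)*(u + X(3, 1/(-5))) = (-2 + 1*6²)*(0 + (1/(-5) + (1/(-5))² + 4*3)) = (-2 + 1*36)*(0 + (-⅕ + (-⅕)² + 12)) = (-2 + 36)*(0 + (-⅕ + 1/25 + 12)) = 34*(0 + 296/25) = 34*(296/25) = 10064/25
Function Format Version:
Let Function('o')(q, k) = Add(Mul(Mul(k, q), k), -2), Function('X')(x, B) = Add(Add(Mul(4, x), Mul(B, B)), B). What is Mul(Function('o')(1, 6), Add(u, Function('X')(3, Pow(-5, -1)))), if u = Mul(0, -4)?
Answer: Rational(10064, 25) ≈ 402.56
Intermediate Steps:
u = 0
Function('X')(x, B) = Add(B, Pow(B, 2), Mul(4, x)) (Function('X')(x, B) = Add(Add(Mul(4, x), Pow(B, 2)), B) = Add(Add(Pow(B, 2), Mul(4, x)), B) = Add(B, Pow(B, 2), Mul(4, x)))
Function('o')(q, k) = Add(-2, Mul(q, Pow(k, 2))) (Function('o')(q, k) = Add(Mul(q, Pow(k, 2)), -2) = Add(-2, Mul(q, Pow(k, 2))))
Mul(Function('o')(1, 6), Add(u, Function('X')(3, Pow(-5, -1)))) = Mul(Add(-2, Mul(1, Pow(6, 2))), Add(0, Add(Pow(-5, -1), Pow(Pow(-5, -1), 2), Mul(4, 3)))) = Mul(Add(-2, Mul(1, 36)), Add(0, Add(Rational(-1, 5), Pow(Rational(-1, 5), 2), 12))) = Mul(Add(-2, 36), Add(0, Add(Rational(-1, 5), Rational(1, 25), 12))) = Mul(34, Add(0, Rational(296, 25))) = Mul(34, Rational(296, 25)) = Rational(10064, 25)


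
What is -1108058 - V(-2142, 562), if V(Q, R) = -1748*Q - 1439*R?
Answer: -4043556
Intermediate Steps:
-1108058 - V(-2142, 562) = -1108058 - (-1748*(-2142) - 1439*562) = -1108058 - (3744216 - 808718) = -1108058 - 1*2935498 = -1108058 - 2935498 = -4043556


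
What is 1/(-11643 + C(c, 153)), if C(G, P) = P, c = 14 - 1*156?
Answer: -1/11490 ≈ -8.7032e-5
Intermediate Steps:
c = -142 (c = 14 - 156 = -142)
1/(-11643 + C(c, 153)) = 1/(-11643 + 153) = 1/(-11490) = -1/11490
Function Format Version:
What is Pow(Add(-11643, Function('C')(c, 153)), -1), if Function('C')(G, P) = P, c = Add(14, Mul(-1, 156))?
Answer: Rational(-1, 11490) ≈ -8.7032e-5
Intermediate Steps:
c = -142 (c = Add(14, -156) = -142)
Pow(Add(-11643, Function('C')(c, 153)), -1) = Pow(Add(-11643, 153), -1) = Pow(-11490, -1) = Rational(-1, 11490)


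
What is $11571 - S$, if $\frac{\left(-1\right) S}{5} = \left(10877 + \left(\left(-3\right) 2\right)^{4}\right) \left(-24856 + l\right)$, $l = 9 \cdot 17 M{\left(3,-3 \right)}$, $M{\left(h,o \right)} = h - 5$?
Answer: $-1531473559$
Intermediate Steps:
$M{\left(h,o \right)} = -5 + h$ ($M{\left(h,o \right)} = h - 5 = -5 + h$)
$l = -306$ ($l = 9 \cdot 17 \left(-5 + 3\right) = 153 \left(-2\right) = -306$)
$S = 1531485130$ ($S = - 5 \left(10877 + \left(\left(-3\right) 2\right)^{4}\right) \left(-24856 - 306\right) = - 5 \left(10877 + \left(-6\right)^{4}\right) \left(-25162\right) = - 5 \left(10877 + 1296\right) \left(-25162\right) = - 5 \cdot 12173 \left(-25162\right) = \left(-5\right) \left(-306297026\right) = 1531485130$)
$11571 - S = 11571 - 1531485130 = -1531473559$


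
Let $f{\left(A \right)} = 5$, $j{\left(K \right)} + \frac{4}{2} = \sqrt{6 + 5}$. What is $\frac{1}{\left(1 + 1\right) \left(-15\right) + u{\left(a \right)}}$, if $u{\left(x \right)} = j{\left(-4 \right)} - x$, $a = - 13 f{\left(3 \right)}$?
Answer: $\frac{3}{98} - \frac{\sqrt{11}}{1078} \approx 0.027536$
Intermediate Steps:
$j{\left(K \right)} = -2 + \sqrt{11}$ ($j{\left(K \right)} = -2 + \sqrt{6 + 5} = -2 + \sqrt{11}$)
$a = -65$ ($a = \left(-13\right) 5 = -65$)
$u{\left(x \right)} = -2 + \sqrt{11} - x$ ($u{\left(x \right)} = \left(-2 + \sqrt{11}\right) - x = -2 + \sqrt{11} - x$)
$\frac{1}{\left(1 + 1\right) \left(-15\right) + u{\left(a \right)}} = \frac{1}{\left(1 + 1\right) \left(-15\right) - \left(-63 - \sqrt{11}\right)} = \frac{1}{2 \left(-15\right) + \left(-2 + \sqrt{11} + 65\right)} = \frac{1}{-30 + \left(63 + \sqrt{11}\right)} = \frac{1}{33 + \sqrt{11}}$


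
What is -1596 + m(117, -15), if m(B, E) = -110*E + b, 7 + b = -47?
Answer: 0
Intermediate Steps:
b = -54 (b = -7 - 47 = -54)
m(B, E) = -54 - 110*E (m(B, E) = -110*E - 54 = -54 - 110*E)
-1596 + m(117, -15) = -1596 + (-54 - 110*(-15)) = -1596 + (-54 + 1650) = -1596 + 1596 = 0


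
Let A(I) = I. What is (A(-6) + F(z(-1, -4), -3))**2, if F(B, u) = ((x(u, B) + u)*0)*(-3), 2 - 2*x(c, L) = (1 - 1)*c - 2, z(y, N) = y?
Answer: 36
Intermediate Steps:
x(c, L) = 2 (x(c, L) = 1 - ((1 - 1)*c - 2)/2 = 1 - (0*c - 2)/2 = 1 - (0 - 2)/2 = 1 - 1/2*(-2) = 1 + 1 = 2)
F(B, u) = 0 (F(B, u) = ((2 + u)*0)*(-3) = 0*(-3) = 0)
(A(-6) + F(z(-1, -4), -3))**2 = (-6 + 0)**2 = (-6)**2 = 36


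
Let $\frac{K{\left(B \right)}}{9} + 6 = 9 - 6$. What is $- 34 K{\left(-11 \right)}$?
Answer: $918$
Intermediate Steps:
$K{\left(B \right)} = -27$ ($K{\left(B \right)} = -54 + 9 \left(9 - 6\right) = -54 + 9 \cdot 3 = -54 + 27 = -27$)
$- 34 K{\left(-11 \right)} = \left(-34\right) \left(-27\right) = 918$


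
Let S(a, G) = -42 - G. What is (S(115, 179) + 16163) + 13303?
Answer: 29245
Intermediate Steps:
(S(115, 179) + 16163) + 13303 = ((-42 - 1*179) + 16163) + 13303 = ((-42 - 179) + 16163) + 13303 = (-221 + 16163) + 13303 = 15942 + 13303 = 29245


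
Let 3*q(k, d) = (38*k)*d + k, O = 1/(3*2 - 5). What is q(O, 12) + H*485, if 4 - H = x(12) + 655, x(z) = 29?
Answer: -988943/3 ≈ -3.2965e+5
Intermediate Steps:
O = 1 (O = 1/(6 - 5) = 1/1 = 1)
q(k, d) = k/3 + 38*d*k/3 (q(k, d) = ((38*k)*d + k)/3 = (38*d*k + k)/3 = (k + 38*d*k)/3 = k/3 + 38*d*k/3)
H = -680 (H = 4 - (29 + 655) = 4 - 1*684 = 4 - 684 = -680)
q(O, 12) + H*485 = (⅓)*1*(1 + 38*12) - 680*485 = (⅓)*1*(1 + 456) - 329800 = (⅓)*1*457 - 329800 = 457/3 - 329800 = -988943/3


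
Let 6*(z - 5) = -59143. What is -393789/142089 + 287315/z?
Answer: -89407951789/2799769019 ≈ -31.934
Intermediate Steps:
z = -59113/6 (z = 5 + (⅙)*(-59143) = 5 - 59143/6 = -59113/6 ≈ -9852.2)
-393789/142089 + 287315/z = -393789/142089 + 287315/(-59113/6) = -393789*1/142089 + 287315*(-6/59113) = -131263/47363 - 1723890/59113 = -89407951789/2799769019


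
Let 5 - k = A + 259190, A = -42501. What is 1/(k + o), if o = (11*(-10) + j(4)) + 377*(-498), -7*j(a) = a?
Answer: -7/2831784 ≈ -2.4719e-6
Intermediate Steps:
j(a) = -a/7
o = -1314996/7 (o = (11*(-10) - ⅐*4) + 377*(-498) = (-110 - 4/7) - 187746 = -774/7 - 187746 = -1314996/7 ≈ -1.8786e+5)
k = -216684 (k = 5 - (-42501 + 259190) = 5 - 1*216689 = 5 - 216689 = -216684)
1/(k + o) = 1/(-216684 - 1314996/7) = 1/(-2831784/7) = -7/2831784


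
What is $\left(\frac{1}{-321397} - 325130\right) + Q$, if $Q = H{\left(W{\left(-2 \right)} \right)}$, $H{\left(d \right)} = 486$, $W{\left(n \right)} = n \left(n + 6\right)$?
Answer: $- \frac{104339607669}{321397} \approx -3.2464 \cdot 10^{5}$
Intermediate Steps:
$W{\left(n \right)} = n \left(6 + n\right)$
$Q = 486$
$\left(\frac{1}{-321397} - 325130\right) + Q = \left(\frac{1}{-321397} - 325130\right) + 486 = \left(- \frac{1}{321397} - 325130\right) + 486 = - \frac{104495806611}{321397} + 486 = - \frac{104339607669}{321397}$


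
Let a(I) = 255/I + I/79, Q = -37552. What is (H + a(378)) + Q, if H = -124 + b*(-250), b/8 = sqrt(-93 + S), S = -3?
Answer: -374972561/9954 - 8000*I*sqrt(6) ≈ -37671.0 - 19596.0*I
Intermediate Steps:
b = 32*I*sqrt(6) (b = 8*sqrt(-93 - 3) = 8*sqrt(-96) = 8*(4*I*sqrt(6)) = 32*I*sqrt(6) ≈ 78.384*I)
a(I) = 255/I + I/79 (a(I) = 255/I + I*(1/79) = 255/I + I/79)
H = -124 - 8000*I*sqrt(6) (H = -124 + (32*I*sqrt(6))*(-250) = -124 - 8000*I*sqrt(6) ≈ -124.0 - 19596.0*I)
(H + a(378)) + Q = ((-124 - 8000*I*sqrt(6)) + (255/378 + (1/79)*378)) - 37552 = ((-124 - 8000*I*sqrt(6)) + (255*(1/378) + 378/79)) - 37552 = ((-124 - 8000*I*sqrt(6)) + (85/126 + 378/79)) - 37552 = ((-124 - 8000*I*sqrt(6)) + 54343/9954) - 37552 = (-1179953/9954 - 8000*I*sqrt(6)) - 37552 = -374972561/9954 - 8000*I*sqrt(6)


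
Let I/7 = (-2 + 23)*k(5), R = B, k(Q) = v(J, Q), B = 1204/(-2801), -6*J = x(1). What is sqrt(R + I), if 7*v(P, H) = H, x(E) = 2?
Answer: sqrt(820415701)/2801 ≈ 10.226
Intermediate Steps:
J = -1/3 (J = -1/6*2 = -1/3 ≈ -0.33333)
B = -1204/2801 (B = 1204*(-1/2801) = -1204/2801 ≈ -0.42985)
v(P, H) = H/7
k(Q) = Q/7
R = -1204/2801 ≈ -0.42985
I = 105 (I = 7*((-2 + 23)*((1/7)*5)) = 7*(21*(5/7)) = 7*15 = 105)
sqrt(R + I) = sqrt(-1204/2801 + 105) = sqrt(292901/2801) = sqrt(820415701)/2801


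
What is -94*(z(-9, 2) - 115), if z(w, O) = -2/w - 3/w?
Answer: 96820/9 ≈ 10758.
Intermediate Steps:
z(w, O) = -5/w
-94*(z(-9, 2) - 115) = -94*(-5/(-9) - 115) = -94*(-5*(-⅑) - 115) = -94*(5/9 - 115) = -94*(-1030/9) = 96820/9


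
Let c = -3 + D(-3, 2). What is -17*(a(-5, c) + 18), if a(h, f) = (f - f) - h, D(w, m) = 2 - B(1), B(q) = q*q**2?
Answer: -391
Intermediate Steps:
B(q) = q**3
D(w, m) = 1 (D(w, m) = 2 - 1*1**3 = 2 - 1*1 = 2 - 1 = 1)
c = -2 (c = -3 + 1 = -2)
a(h, f) = -h (a(h, f) = 0 - h = -h)
-17*(a(-5, c) + 18) = -17*(-1*(-5) + 18) = -17*(5 + 18) = -17*23 = -391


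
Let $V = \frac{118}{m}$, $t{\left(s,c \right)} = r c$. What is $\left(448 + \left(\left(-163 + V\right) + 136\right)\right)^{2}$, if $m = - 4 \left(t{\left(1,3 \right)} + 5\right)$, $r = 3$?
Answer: $\frac{137569441}{784} \approx 1.7547 \cdot 10^{5}$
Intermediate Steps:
$t{\left(s,c \right)} = 3 c$
$m = -56$ ($m = - 4 \left(3 \cdot 3 + 5\right) = - 4 \left(9 + 5\right) = \left(-4\right) 14 = -56$)
$V = - \frac{59}{28}$ ($V = \frac{118}{-56} = 118 \left(- \frac{1}{56}\right) = - \frac{59}{28} \approx -2.1071$)
$\left(448 + \left(\left(-163 + V\right) + 136\right)\right)^{2} = \left(448 + \left(\left(-163 - \frac{59}{28}\right) + 136\right)\right)^{2} = \left(448 + \left(- \frac{4623}{28} + 136\right)\right)^{2} = \left(448 - \frac{815}{28}\right)^{2} = \left(\frac{11729}{28}\right)^{2} = \frac{137569441}{784}$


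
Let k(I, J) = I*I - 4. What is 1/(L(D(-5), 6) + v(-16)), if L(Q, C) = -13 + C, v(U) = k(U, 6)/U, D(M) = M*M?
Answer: -4/91 ≈ -0.043956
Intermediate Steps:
k(I, J) = -4 + I² (k(I, J) = I² - 4 = -4 + I²)
D(M) = M²
v(U) = (-4 + U²)/U
1/(L(D(-5), 6) + v(-16)) = 1/((-13 + 6) + (-16 - 4/(-16))) = 1/(-7 + (-16 - 4*(-1/16))) = 1/(-7 + (-16 + ¼)) = 1/(-7 - 63/4) = 1/(-91/4) = -4/91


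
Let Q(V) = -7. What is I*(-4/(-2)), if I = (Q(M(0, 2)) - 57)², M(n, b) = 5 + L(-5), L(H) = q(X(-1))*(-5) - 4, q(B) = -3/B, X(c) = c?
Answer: 8192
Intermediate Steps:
L(H) = -19 (L(H) = -3/(-1)*(-5) - 4 = -3*(-1)*(-5) - 4 = 3*(-5) - 4 = -15 - 4 = -19)
M(n, b) = -14 (M(n, b) = 5 - 19 = -14)
I = 4096 (I = (-7 - 57)² = (-64)² = 4096)
I*(-4/(-2)) = 4096*(-4/(-2)) = 4096*(-4*(-½)) = 4096*2 = 8192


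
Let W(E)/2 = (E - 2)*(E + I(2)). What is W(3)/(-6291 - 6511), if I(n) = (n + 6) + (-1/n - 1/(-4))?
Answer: -43/25604 ≈ -0.0016794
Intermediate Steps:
I(n) = 25/4 + n - 1/n (I(n) = (6 + n) + (-1/n - 1*(-¼)) = (6 + n) + (-1/n + ¼) = (6 + n) + (¼ - 1/n) = 25/4 + n - 1/n)
W(E) = 2*(-2 + E)*(31/4 + E) (W(E) = 2*((E - 2)*(E + (25/4 + 2 - 1/2))) = 2*((-2 + E)*(E + (25/4 + 2 - 1*½))) = 2*((-2 + E)*(E + (25/4 + 2 - ½))) = 2*((-2 + E)*(E + 31/4)) = 2*((-2 + E)*(31/4 + E)) = 2*(-2 + E)*(31/4 + E))
W(3)/(-6291 - 6511) = (-31 + 2*3² + (23/2)*3)/(-6291 - 6511) = (-31 + 2*9 + 69/2)/(-12802) = -(-31 + 18 + 69/2)/12802 = -1/12802*43/2 = -43/25604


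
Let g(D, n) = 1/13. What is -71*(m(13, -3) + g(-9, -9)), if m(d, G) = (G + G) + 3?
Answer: 2698/13 ≈ 207.54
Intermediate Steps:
g(D, n) = 1/13
m(d, G) = 3 + 2*G (m(d, G) = 2*G + 3 = 3 + 2*G)
-71*(m(13, -3) + g(-9, -9)) = -71*((3 + 2*(-3)) + 1/13) = -71*((3 - 6) + 1/13) = -71*(-3 + 1/13) = -71*(-38/13) = 2698/13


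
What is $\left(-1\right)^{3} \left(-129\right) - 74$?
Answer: $55$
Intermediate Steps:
$\left(-1\right)^{3} \left(-129\right) - 74 = \left(-1\right) \left(-129\right) + \left(-78 + 4\right) = 129 - 74 = 55$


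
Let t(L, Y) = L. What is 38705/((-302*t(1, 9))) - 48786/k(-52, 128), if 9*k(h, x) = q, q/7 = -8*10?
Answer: 27731387/42280 ≈ 655.90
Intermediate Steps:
q = -560 (q = 7*(-8*10) = 7*(-80) = -560)
k(h, x) = -560/9 (k(h, x) = (⅑)*(-560) = -560/9)
38705/((-302*t(1, 9))) - 48786/k(-52, 128) = 38705/((-302*1)) - 48786/(-560/9) = 38705/(-302) - 48786*(-9/560) = 38705*(-1/302) + 219537/280 = -38705/302 + 219537/280 = 27731387/42280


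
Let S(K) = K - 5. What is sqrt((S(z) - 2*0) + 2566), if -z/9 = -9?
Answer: sqrt(2642) ≈ 51.400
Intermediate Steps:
z = 81 (z = -9*(-9) = 81)
S(K) = -5 + K
sqrt((S(z) - 2*0) + 2566) = sqrt(((-5 + 81) - 2*0) + 2566) = sqrt((76 + 0) + 2566) = sqrt(76 + 2566) = sqrt(2642)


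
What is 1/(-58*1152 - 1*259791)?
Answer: -1/326607 ≈ -3.0618e-6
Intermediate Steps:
1/(-58*1152 - 1*259791) = 1/(-66816 - 259791) = 1/(-326607) = -1/326607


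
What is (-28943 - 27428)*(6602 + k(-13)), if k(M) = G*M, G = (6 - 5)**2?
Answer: -371428519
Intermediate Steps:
G = 1 (G = 1**2 = 1)
k(M) = M (k(M) = 1*M = M)
(-28943 - 27428)*(6602 + k(-13)) = (-28943 - 27428)*(6602 - 13) = -56371*6589 = -371428519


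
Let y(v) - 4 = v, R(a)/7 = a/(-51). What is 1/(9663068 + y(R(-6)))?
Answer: 17/164272238 ≈ 1.0349e-7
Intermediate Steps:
R(a) = -7*a/51 (R(a) = 7*(a/(-51)) = 7*(a*(-1/51)) = 7*(-a/51) = -7*a/51)
y(v) = 4 + v
1/(9663068 + y(R(-6))) = 1/(9663068 + (4 - 7/51*(-6))) = 1/(9663068 + (4 + 14/17)) = 1/(9663068 + 82/17) = 1/(164272238/17) = 17/164272238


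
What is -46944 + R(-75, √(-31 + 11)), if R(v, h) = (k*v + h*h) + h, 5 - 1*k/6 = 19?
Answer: -40664 + 2*I*√5 ≈ -40664.0 + 4.4721*I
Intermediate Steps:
k = -84 (k = 30 - 6*19 = 30 - 114 = -84)
R(v, h) = h + h² - 84*v (R(v, h) = (-84*v + h*h) + h = (-84*v + h²) + h = (h² - 84*v) + h = h + h² - 84*v)
-46944 + R(-75, √(-31 + 11)) = -46944 + (√(-31 + 11) + (√(-31 + 11))² - 84*(-75)) = -46944 + (√(-20) + (√(-20))² + 6300) = -46944 + (2*I*√5 + (2*I*√5)² + 6300) = -46944 + (2*I*√5 - 20 + 6300) = -46944 + (6280 + 2*I*√5) = -40664 + 2*I*√5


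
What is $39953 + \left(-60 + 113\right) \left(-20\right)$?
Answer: $38893$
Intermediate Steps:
$39953 + \left(-60 + 113\right) \left(-20\right) = 39953 + 53 \left(-20\right) = 39953 - 1060 = 38893$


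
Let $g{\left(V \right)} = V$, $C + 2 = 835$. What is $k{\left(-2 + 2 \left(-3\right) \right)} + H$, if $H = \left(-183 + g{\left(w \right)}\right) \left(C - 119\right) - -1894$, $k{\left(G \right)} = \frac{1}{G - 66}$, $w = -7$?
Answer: $- \frac{9898685}{74} \approx -1.3377 \cdot 10^{5}$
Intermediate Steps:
$C = 833$ ($C = -2 + 835 = 833$)
$k{\left(G \right)} = \frac{1}{-66 + G}$
$H = -133766$ ($H = \left(-183 - 7\right) \left(833 - 119\right) - -1894 = \left(-190\right) 714 + 1894 = -135660 + 1894 = -133766$)
$k{\left(-2 + 2 \left(-3\right) \right)} + H = \frac{1}{-66 + \left(-2 + 2 \left(-3\right)\right)} - 133766 = \frac{1}{-66 - 8} - 133766 = \frac{1}{-74} - 133766 = - \frac{1}{74} - 133766 = - \frac{9898685}{74}$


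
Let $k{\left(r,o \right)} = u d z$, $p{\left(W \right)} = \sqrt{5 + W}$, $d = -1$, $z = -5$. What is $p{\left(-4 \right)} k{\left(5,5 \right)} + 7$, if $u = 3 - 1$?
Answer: $17$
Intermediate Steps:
$u = 2$ ($u = 3 - 1 = 2$)
$k{\left(r,o \right)} = 10$ ($k{\left(r,o \right)} = 2 \left(-1\right) \left(-5\right) = \left(-2\right) \left(-5\right) = 10$)
$p{\left(-4 \right)} k{\left(5,5 \right)} + 7 = \sqrt{5 - 4} \cdot 10 + 7 = \sqrt{1} \cdot 10 + 7 = 1 \cdot 10 + 7 = 10 + 7 = 17$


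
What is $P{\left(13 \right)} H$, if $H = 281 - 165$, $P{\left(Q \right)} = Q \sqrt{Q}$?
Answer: $1508 \sqrt{13} \approx 5437.2$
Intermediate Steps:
$P{\left(Q \right)} = Q^{\frac{3}{2}}$
$H = 116$
$P{\left(13 \right)} H = 13^{\frac{3}{2}} \cdot 116 = 13 \sqrt{13} \cdot 116 = 1508 \sqrt{13}$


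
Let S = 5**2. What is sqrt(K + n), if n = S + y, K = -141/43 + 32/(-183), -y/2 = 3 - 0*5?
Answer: 2*sqrt(240657627)/7869 ≈ 3.9428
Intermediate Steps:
S = 25
y = -6 (y = -2*(3 - 0*5) = -2*(3 - 1*0) = -2*(3 + 0) = -2*3 = -6)
K = -27179/7869 (K = -141*1/43 + 32*(-1/183) = -141/43 - 32/183 = -27179/7869 ≈ -3.4539)
n = 19 (n = 25 - 6 = 19)
sqrt(K + n) = sqrt(-27179/7869 + 19) = sqrt(122332/7869) = 2*sqrt(240657627)/7869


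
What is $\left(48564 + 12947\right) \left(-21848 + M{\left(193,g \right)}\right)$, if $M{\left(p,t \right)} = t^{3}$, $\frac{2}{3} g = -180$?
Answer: $-1212064905328$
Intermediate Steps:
$g = -270$ ($g = \frac{3}{2} \left(-180\right) = -270$)
$\left(48564 + 12947\right) \left(-21848 + M{\left(193,g \right)}\right) = \left(48564 + 12947\right) \left(-21848 + \left(-270\right)^{3}\right) = 61511 \left(-21848 - 19683000\right) = 61511 \left(-19704848\right) = -1212064905328$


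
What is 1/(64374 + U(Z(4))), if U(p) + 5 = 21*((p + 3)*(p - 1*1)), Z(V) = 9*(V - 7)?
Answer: 1/78481 ≈ 1.2742e-5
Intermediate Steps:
Z(V) = -63 + 9*V (Z(V) = 9*(-7 + V) = -63 + 9*V)
U(p) = -5 + 21*(-1 + p)*(3 + p) (U(p) = -5 + 21*((p + 3)*(p - 1*1)) = -5 + 21*((3 + p)*(p - 1)) = -5 + 21*((3 + p)*(-1 + p)) = -5 + 21*((-1 + p)*(3 + p)) = -5 + 21*(-1 + p)*(3 + p))
1/(64374 + U(Z(4))) = 1/(64374 + (-68 + 21*(-63 + 9*4)² + 42*(-63 + 9*4))) = 1/(64374 + (-68 + 21*(-63 + 36)² + 42*(-63 + 36))) = 1/(64374 + (-68 + 21*(-27)² + 42*(-27))) = 1/(64374 + (-68 + 21*729 - 1134)) = 1/(64374 + (-68 + 15309 - 1134)) = 1/(64374 + 14107) = 1/78481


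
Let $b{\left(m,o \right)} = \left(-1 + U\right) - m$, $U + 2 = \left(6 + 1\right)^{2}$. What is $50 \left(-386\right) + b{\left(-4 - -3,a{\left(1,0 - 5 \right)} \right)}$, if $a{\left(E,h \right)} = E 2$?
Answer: $-19253$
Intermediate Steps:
$U = 47$ ($U = -2 + \left(6 + 1\right)^{2} = -2 + 7^{2} = -2 + 49 = 47$)
$a{\left(E,h \right)} = 2 E$
$b{\left(m,o \right)} = 46 - m$ ($b{\left(m,o \right)} = \left(-1 + 47\right) - m = 46 - m$)
$50 \left(-386\right) + b{\left(-4 - -3,a{\left(1,0 - 5 \right)} \right)} = 50 \left(-386\right) + \left(46 - \left(-4 - -3\right)\right) = -19300 + \left(46 - \left(-4 + 3\right)\right) = -19300 + \left(46 - -1\right) = -19300 + \left(46 + 1\right) = -19300 + 47 = -19253$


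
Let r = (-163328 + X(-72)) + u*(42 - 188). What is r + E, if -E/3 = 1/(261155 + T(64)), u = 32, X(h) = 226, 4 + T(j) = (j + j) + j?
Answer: -43846560485/261343 ≈ -1.6777e+5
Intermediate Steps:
T(j) = -4 + 3*j (T(j) = -4 + ((j + j) + j) = -4 + (2*j + j) = -4 + 3*j)
E = -3/261343 (E = -3/(261155 + (-4 + 3*64)) = -3/(261155 + (-4 + 192)) = -3/(261155 + 188) = -3/261343 ≈ -1.1479e-5)
r = -167774 (r = (-163328 + 226) + 32*(42 - 188) = -163102 + 32*(-146) = -163102 - 4672 = -167774)
r + E = -167774 - 3/261343 = -43846560485/261343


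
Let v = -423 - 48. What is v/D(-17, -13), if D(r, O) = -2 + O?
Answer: 157/5 ≈ 31.400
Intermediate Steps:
v = -471
v/D(-17, -13) = -471/(-2 - 13) = -471/(-15) = -471*(-1/15) = 157/5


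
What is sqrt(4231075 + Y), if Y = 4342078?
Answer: sqrt(8573153) ≈ 2928.0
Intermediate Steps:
sqrt(4231075 + Y) = sqrt(4231075 + 4342078) = sqrt(8573153)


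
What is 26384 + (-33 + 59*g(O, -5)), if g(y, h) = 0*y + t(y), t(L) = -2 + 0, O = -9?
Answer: 26233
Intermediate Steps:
t(L) = -2
g(y, h) = -2 (g(y, h) = 0*y - 2 = 0 - 2 = -2)
26384 + (-33 + 59*g(O, -5)) = 26384 + (-33 + 59*(-2)) = 26384 + (-33 - 118) = 26384 - 151 = 26233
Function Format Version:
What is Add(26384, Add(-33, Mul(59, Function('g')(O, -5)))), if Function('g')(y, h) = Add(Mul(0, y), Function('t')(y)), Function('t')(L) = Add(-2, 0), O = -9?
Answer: 26233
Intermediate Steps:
Function('t')(L) = -2
Function('g')(y, h) = -2 (Function('g')(y, h) = Add(Mul(0, y), -2) = Add(0, -2) = -2)
Add(26384, Add(-33, Mul(59, Function('g')(O, -5)))) = Add(26384, Add(-33, Mul(59, -2))) = Add(26384, Add(-33, -118)) = Add(26384, -151) = 26233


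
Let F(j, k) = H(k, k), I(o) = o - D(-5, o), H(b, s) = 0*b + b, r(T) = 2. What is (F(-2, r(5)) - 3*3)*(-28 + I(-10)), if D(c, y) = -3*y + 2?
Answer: 490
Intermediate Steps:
D(c, y) = 2 - 3*y
H(b, s) = b (H(b, s) = 0 + b = b)
I(o) = -2 + 4*o (I(o) = o - (2 - 3*o) = o + (-2 + 3*o) = -2 + 4*o)
F(j, k) = k
(F(-2, r(5)) - 3*3)*(-28 + I(-10)) = (2 - 3*3)*(-28 + (-2 + 4*(-10))) = (2 - 9)*(-28 + (-2 - 40)) = -7*(-28 - 42) = -7*(-70) = 490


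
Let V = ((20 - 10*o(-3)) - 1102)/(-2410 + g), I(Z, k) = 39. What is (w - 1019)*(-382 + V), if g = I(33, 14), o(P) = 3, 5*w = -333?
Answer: 982044616/2371 ≈ 4.1419e+5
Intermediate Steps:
w = -333/5 (w = (1/5)*(-333) = -333/5 ≈ -66.600)
g = 39
V = 1112/2371 (V = ((20 - 10*3) - 1102)/(-2410 + 39) = ((20 - 30) - 1102)/(-2371) = (-10 - 1102)*(-1/2371) = -1112*(-1/2371) = 1112/2371 ≈ 0.46900)
(w - 1019)*(-382 + V) = (-333/5 - 1019)*(-382 + 1112/2371) = -5428/5*(-904610/2371) = 982044616/2371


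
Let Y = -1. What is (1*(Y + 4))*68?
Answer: 204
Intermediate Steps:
(1*(Y + 4))*68 = (1*(-1 + 4))*68 = (1*3)*68 = 3*68 = 204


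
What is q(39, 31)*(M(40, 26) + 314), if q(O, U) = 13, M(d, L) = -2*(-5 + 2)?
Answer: 4160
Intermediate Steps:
M(d, L) = 6 (M(d, L) = -2*(-3) = 6)
q(39, 31)*(M(40, 26) + 314) = 13*(6 + 314) = 13*320 = 4160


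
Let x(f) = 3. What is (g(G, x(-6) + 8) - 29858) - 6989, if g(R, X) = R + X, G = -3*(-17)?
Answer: -36785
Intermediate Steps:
G = 51
(g(G, x(-6) + 8) - 29858) - 6989 = ((51 + (3 + 8)) - 29858) - 6989 = ((51 + 11) - 29858) - 6989 = (62 - 29858) - 6989 = -29796 - 6989 = -36785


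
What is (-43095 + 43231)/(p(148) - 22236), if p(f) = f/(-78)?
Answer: -2652/433639 ≈ -0.0061157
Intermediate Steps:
p(f) = -f/78 (p(f) = f*(-1/78) = -f/78)
(-43095 + 43231)/(p(148) - 22236) = (-43095 + 43231)/(-1/78*148 - 22236) = 136/(-74/39 - 22236) = 136/(-867278/39) = 136*(-39/867278) = -2652/433639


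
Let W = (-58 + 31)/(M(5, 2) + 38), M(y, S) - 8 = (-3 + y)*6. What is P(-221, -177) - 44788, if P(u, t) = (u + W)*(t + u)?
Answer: 1257303/29 ≈ 43355.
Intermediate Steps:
M(y, S) = -10 + 6*y (M(y, S) = 8 + (-3 + y)*6 = 8 + (-18 + 6*y) = -10 + 6*y)
W = -27/58 (W = (-58 + 31)/((-10 + 6*5) + 38) = -27/((-10 + 30) + 38) = -27/(20 + 38) = -27/58 ≈ -0.46552)
P(u, t) = (-27/58 + u)*(t + u) (P(u, t) = (u - 27/58)*(t + u) = (-27/58 + u)*(t + u))
P(-221, -177) - 44788 = ((-221)² - 27/58*(-177) - 27/58*(-221) - 177*(-221)) - 44788 = (48841 + 4779/58 + 5967/58 + 39117) - 44788 = 2556155/29 - 44788 = 1257303/29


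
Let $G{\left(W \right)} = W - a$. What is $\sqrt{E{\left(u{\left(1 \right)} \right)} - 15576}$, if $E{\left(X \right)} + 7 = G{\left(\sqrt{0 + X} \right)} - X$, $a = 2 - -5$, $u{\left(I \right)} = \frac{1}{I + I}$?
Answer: $\frac{\sqrt{-62362 + 2 \sqrt{2}}}{2} \approx 124.86 i$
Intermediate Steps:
$u{\left(I \right)} = \frac{1}{2 I}$
$a = 7$ ($a = 2 + 5 = 7$)
$G{\left(W \right)} = -7 + W$ ($G{\left(W \right)} = W - 7 = -7 + W$)
$E{\left(X \right)} = -14 + \sqrt{X} - X$ ($E{\left(X \right)} = -7 - \left(7 + X - \sqrt{0 + X}\right) = -7 - \left(7 + X - \sqrt{X}\right) = -14 + \sqrt{X} - X$)
$\sqrt{E{\left(u{\left(1 \right)} \right)} - 15576} = \sqrt{\left(-14 + \sqrt{\frac{1}{2 \cdot 1}} - \frac{1}{2 \cdot 1}\right) - 15576} = \sqrt{\left(-14 + \sqrt{\frac{1}{2} \cdot 1} - \frac{1}{2} \cdot 1\right) - 15576} = \sqrt{\left(-14 + \sqrt{\frac{1}{2}} - \frac{1}{2}\right) - 15576} = \sqrt{\left(-14 + \frac{\sqrt{2}}{2} - \frac{1}{2}\right) - 15576} = \sqrt{\left(- \frac{29}{2} + \frac{\sqrt{2}}{2}\right) - 15576} = \sqrt{- \frac{31181}{2} + \frac{\sqrt{2}}{2}}$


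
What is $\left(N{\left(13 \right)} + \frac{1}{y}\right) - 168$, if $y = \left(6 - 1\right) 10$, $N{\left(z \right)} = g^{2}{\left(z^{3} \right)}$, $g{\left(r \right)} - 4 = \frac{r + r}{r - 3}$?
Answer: $- \frac{7939320941}{60170450} \approx -131.95$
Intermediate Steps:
$g{\left(r \right)} = 4 + \frac{2 r}{-3 + r}$ ($g{\left(r \right)} = 4 + \frac{r + r}{r - 3} = 4 + \frac{2 r}{-3 + r}$)
$N{\left(z \right)} = \frac{36 \left(-2 + z^{3}\right)^{2}}{\left(-3 + z^{3}\right)^{2}}$ ($N{\left(z \right)} = \left(\frac{6 \left(-2 + z^{3}\right)}{-3 + z^{3}}\right)^{2} = \frac{36 \left(-2 + z^{3}\right)^{2}}{\left(-3 + z^{3}\right)^{2}}$)
$y = 50$ ($y = 5 \cdot 10 = 50$)
$\left(N{\left(13 \right)} + \frac{1}{y}\right) - 168 = \left(\frac{36 \left(-2 + 13^{3}\right)^{2}}{\left(-3 + 13^{3}\right)^{2}} + \frac{1}{50}\right) - 168 = \left(\frac{36 \left(-2 + 2197\right)^{2}}{\left(-3 + 2197\right)^{2}} + \frac{1}{50}\right) - 168 = \left(\frac{36 \cdot 2195^{2}}{4813636} + \frac{1}{50}\right) - 168 = \left(36 \cdot \frac{1}{4813636} \cdot 4818025 + \frac{1}{50}\right) - 168 = \left(\frac{43362225}{1203409} + \frac{1}{50}\right) - 168 = \frac{2169314659}{60170450} - 168 = - \frac{7939320941}{60170450}$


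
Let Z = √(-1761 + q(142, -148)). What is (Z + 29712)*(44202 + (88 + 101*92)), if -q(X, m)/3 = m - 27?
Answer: 1592028384 + 107164*I*√309 ≈ 1.592e+9 + 1.8838e+6*I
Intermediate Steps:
q(X, m) = 81 - 3*m (q(X, m) = -3*(m - 27) = -3*(-27 + m) = 81 - 3*m)
Z = 2*I*√309 (Z = √(-1761 + (81 - 3*(-148))) = √(-1761 + (81 + 444)) = √(-1761 + 525) = √(-1236) = 2*I*√309 ≈ 35.157*I)
(Z + 29712)*(44202 + (88 + 101*92)) = (2*I*√309 + 29712)*(44202 + (88 + 101*92)) = (29712 + 2*I*√309)*(44202 + (88 + 9292)) = (29712 + 2*I*√309)*(44202 + 9380) = (29712 + 2*I*√309)*53582 = 1592028384 + 107164*I*√309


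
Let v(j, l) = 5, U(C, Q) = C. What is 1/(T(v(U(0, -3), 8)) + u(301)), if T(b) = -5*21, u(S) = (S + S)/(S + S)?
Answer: -1/104 ≈ -0.0096154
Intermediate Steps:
u(S) = 1 (u(S) = (2*S)/((2*S)) = (2*S)*(1/(2*S)) = 1)
T(b) = -105
1/(T(v(U(0, -3), 8)) + u(301)) = 1/(-105 + 1) = 1/(-104) = -1/104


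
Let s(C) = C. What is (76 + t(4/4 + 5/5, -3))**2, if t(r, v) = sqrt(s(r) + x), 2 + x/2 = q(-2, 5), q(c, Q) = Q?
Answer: 5784 + 304*sqrt(2) ≈ 6213.9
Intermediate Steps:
x = 6 (x = -4 + 2*5 = -4 + 10 = 6)
t(r, v) = sqrt(6 + r) (t(r, v) = sqrt(r + 6) = sqrt(6 + r))
(76 + t(4/4 + 5/5, -3))**2 = (76 + sqrt(6 + (4/4 + 5/5)))**2 = (76 + sqrt(6 + (4*(1/4) + 5*(1/5))))**2 = (76 + sqrt(6 + (1 + 1)))**2 = (76 + sqrt(6 + 2))**2 = (76 + sqrt(8))**2 = (76 + 2*sqrt(2))**2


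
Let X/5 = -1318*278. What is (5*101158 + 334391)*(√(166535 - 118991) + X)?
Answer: -1539228395620 + 1680362*√11886 ≈ -1.5390e+12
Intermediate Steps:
X = -1832020 (X = 5*(-1318*278) = 5*(-366404) = -1832020)
(5*101158 + 334391)*(√(166535 - 118991) + X) = (5*101158 + 334391)*(√(166535 - 118991) - 1832020) = (505790 + 334391)*(√47544 - 1832020) = 840181*(2*√11886 - 1832020) = 840181*(-1832020 + 2*√11886) = -1539228395620 + 1680362*√11886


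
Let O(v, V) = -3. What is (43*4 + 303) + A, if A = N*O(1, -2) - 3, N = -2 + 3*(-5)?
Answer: 523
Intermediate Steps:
N = -17 (N = -2 - 15 = -17)
A = 48 (A = -17*(-3) - 3 = 51 - 3 = 48)
(43*4 + 303) + A = (43*4 + 303) + 48 = (172 + 303) + 48 = 475 + 48 = 523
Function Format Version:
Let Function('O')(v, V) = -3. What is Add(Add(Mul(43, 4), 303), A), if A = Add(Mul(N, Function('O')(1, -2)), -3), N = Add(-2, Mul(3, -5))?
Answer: 523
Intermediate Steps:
N = -17 (N = Add(-2, -15) = -17)
A = 48 (A = Add(Mul(-17, -3), -3) = Add(51, -3) = 48)
Add(Add(Mul(43, 4), 303), A) = Add(Add(Mul(43, 4), 303), 48) = Add(Add(172, 303), 48) = Add(475, 48) = 523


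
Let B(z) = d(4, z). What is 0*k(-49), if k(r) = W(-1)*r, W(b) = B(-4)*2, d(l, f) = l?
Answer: 0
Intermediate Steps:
B(z) = 4
W(b) = 8 (W(b) = 4*2 = 8)
k(r) = 8*r
0*k(-49) = 0*(8*(-49)) = 0*(-392) = 0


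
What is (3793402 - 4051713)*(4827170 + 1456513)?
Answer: -1623144439413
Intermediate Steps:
(3793402 - 4051713)*(4827170 + 1456513) = -258311*6283683 = -1623144439413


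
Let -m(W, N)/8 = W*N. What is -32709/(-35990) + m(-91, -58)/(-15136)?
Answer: 31480081/8511635 ≈ 3.6985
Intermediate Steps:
m(W, N) = -8*N*W (m(W, N) = -8*W*N = -8*N*W)
-32709/(-35990) + m(-91, -58)/(-15136) = -32709/(-35990) - 8*(-58)*(-91)/(-15136) = -32709*(-1/35990) - 42224*(-1/15136) = 32709/35990 + 2639/946 = 31480081/8511635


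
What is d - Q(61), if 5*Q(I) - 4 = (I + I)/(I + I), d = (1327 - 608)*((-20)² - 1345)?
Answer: -679456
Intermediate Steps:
d = -679455 (d = 719*(400 - 1345) = 719*(-945) = -679455)
Q(I) = 1 (Q(I) = ⅘ + ((I + I)/(I + I))/5 = ⅘ + ((2*I)/((2*I)))/5 = ⅘ + ((2*I)*(1/(2*I)))/5 = ⅘ + (⅕)*1 = ⅘ + ⅕ = 1)
d - Q(61) = -679455 - 1*1 = -679455 - 1 = -679456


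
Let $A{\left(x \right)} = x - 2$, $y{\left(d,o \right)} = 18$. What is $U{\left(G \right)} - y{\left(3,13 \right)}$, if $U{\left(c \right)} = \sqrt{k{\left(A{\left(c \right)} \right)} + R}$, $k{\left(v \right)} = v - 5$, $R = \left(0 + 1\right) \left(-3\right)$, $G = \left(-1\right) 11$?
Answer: $-18 + i \sqrt{21} \approx -18.0 + 4.5826 i$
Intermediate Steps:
$A{\left(x \right)} = -2 + x$
$G = -11$
$R = -3$ ($R = 1 \left(-3\right) = -3$)
$k{\left(v \right)} = -5 + v$
$U{\left(c \right)} = \sqrt{-10 + c}$ ($U{\left(c \right)} = \sqrt{\left(-5 + \left(-2 + c\right)\right) - 3} = \sqrt{\left(-7 + c\right) - 3} = \sqrt{-10 + c}$)
$U{\left(G \right)} - y{\left(3,13 \right)} = \sqrt{-10 - 11} - 18 = \sqrt{-21} - 18 = i \sqrt{21} - 18 = -18 + i \sqrt{21}$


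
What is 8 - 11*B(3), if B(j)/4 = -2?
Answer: 96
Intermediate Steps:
B(j) = -8 (B(j) = 4*(-2) = -8)
8 - 11*B(3) = 8 - 11*(-8) = 8 + 88 = 96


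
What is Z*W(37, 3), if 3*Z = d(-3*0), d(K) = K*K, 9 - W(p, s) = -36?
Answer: 0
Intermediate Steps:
W(p, s) = 45 (W(p, s) = 9 - 1*(-36) = 9 + 36 = 45)
d(K) = K**2
Z = 0 (Z = (-3*0)**2/3 = (1/3)*0**2 = (1/3)*0 = 0)
Z*W(37, 3) = 0*45 = 0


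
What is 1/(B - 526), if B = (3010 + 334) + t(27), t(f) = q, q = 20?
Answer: 1/2838 ≈ 0.00035236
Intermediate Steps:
t(f) = 20
B = 3364 (B = (3010 + 334) + 20 = 3344 + 20 = 3364)
1/(B - 526) = 1/(3364 - 526) = 1/2838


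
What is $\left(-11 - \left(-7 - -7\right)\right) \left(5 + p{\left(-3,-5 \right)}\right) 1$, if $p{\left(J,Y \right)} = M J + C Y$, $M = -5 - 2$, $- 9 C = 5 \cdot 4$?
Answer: $- \frac{3674}{9} \approx -408.22$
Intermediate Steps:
$C = - \frac{20}{9}$ ($C = - \frac{5 \cdot 4}{9} = \left(- \frac{1}{9}\right) 20 = - \frac{20}{9} \approx -2.2222$)
$M = -7$ ($M = -5 - 2 = -7$)
$p{\left(J,Y \right)} = - 7 J - \frac{20 Y}{9}$
$\left(-11 - \left(-7 - -7\right)\right) \left(5 + p{\left(-3,-5 \right)}\right) 1 = \left(-11 - \left(-7 - -7\right)\right) \left(5 - - \frac{289}{9}\right) 1 = \left(-11 - \left(-7 + 7\right)\right) \left(5 + \left(21 + \frac{100}{9}\right)\right) 1 = \left(-11 - 0\right) \left(5 + \frac{289}{9}\right) 1 = \left(-11 + 0\right) \frac{334}{9} \cdot 1 = \left(-11\right) \frac{334}{9} = - \frac{3674}{9}$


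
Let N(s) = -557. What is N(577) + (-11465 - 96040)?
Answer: -108062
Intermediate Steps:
N(577) + (-11465 - 96040) = -557 + (-11465 - 96040) = -557 - 107505 = -108062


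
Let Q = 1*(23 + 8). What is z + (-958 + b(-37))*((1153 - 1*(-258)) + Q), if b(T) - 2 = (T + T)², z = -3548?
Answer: 6514292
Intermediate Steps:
b(T) = 2 + 4*T² (b(T) = 2 + (T + T)² = 2 + (2*T)² = 2 + 4*T²)
Q = 31 (Q = 1*31 = 31)
z + (-958 + b(-37))*((1153 - 1*(-258)) + Q) = -3548 + (-958 + (2 + 4*(-37)²))*((1153 - 1*(-258)) + 31) = -3548 + (-958 + (2 + 4*1369))*((1153 + 258) + 31) = -3548 + (-958 + (2 + 5476))*(1411 + 31) = -3548 + (-958 + 5478)*1442 = -3548 + 4520*1442 = -3548 + 6517840 = 6514292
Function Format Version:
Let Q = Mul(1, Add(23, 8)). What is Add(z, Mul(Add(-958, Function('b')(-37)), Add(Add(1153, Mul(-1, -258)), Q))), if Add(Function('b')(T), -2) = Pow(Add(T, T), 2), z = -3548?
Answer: 6514292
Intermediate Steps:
Function('b')(T) = Add(2, Mul(4, Pow(T, 2))) (Function('b')(T) = Add(2, Pow(Add(T, T), 2)) = Add(2, Pow(Mul(2, T), 2)) = Add(2, Mul(4, Pow(T, 2))))
Q = 31 (Q = Mul(1, 31) = 31)
Add(z, Mul(Add(-958, Function('b')(-37)), Add(Add(1153, Mul(-1, -258)), Q))) = Add(-3548, Mul(Add(-958, Add(2, Mul(4, Pow(-37, 2)))), Add(Add(1153, Mul(-1, -258)), 31))) = Add(-3548, Mul(Add(-958, Add(2, Mul(4, 1369))), Add(Add(1153, 258), 31))) = Add(-3548, Mul(Add(-958, Add(2, 5476)), Add(1411, 31))) = Add(-3548, Mul(Add(-958, 5478), 1442)) = Add(-3548, Mul(4520, 1442)) = Add(-3548, 6517840) = 6514292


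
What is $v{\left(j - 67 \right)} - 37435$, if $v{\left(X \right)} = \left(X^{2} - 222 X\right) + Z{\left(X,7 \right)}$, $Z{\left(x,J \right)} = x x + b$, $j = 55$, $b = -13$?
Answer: $-34496$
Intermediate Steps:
$Z{\left(x,J \right)} = -13 + x^{2}$ ($Z{\left(x,J \right)} = x x - 13 = x^{2} - 13 = -13 + x^{2}$)
$v{\left(X \right)} = -13 - 222 X + 2 X^{2}$ ($v{\left(X \right)} = \left(X^{2} - 222 X\right) + \left(-13 + X^{2}\right) = -13 - 222 X + 2 X^{2}$)
$v{\left(j - 67 \right)} - 37435 = \left(-13 - 222 \left(55 - 67\right) + 2 \left(55 - 67\right)^{2}\right) - 37435 = \left(-13 - -2664 + 2 \left(-12\right)^{2}\right) - 37435 = \left(-13 + 2664 + 2 \cdot 144\right) - 37435 = \left(-13 + 2664 + 288\right) - 37435 = 2939 - 37435 = -34496$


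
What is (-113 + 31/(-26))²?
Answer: 8814961/676 ≈ 13040.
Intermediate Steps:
(-113 + 31/(-26))² = (-113 + 31*(-1/26))² = (-113 - 31/26)² = (-2969/26)² = 8814961/676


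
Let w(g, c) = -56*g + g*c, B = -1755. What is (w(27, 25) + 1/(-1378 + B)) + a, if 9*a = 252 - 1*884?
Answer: -25580954/28197 ≈ -907.22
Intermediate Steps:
w(g, c) = -56*g + c*g
a = -632/9 (a = (252 - 1*884)/9 = (252 - 884)/9 = (1/9)*(-632) = -632/9 ≈ -70.222)
(w(27, 25) + 1/(-1378 + B)) + a = (27*(-56 + 25) + 1/(-1378 - 1755)) - 632/9 = (27*(-31) + 1/(-3133)) - 632/9 = (-837 - 1/3133) - 632/9 = -2622322/3133 - 632/9 = -25580954/28197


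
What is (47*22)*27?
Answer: 27918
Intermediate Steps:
(47*22)*27 = 1034*27 = 27918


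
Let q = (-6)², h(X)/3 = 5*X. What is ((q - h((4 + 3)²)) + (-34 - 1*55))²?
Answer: 620944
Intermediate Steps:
h(X) = 15*X (h(X) = 3*(5*X) = 15*X)
q = 36
((q - h((4 + 3)²)) + (-34 - 1*55))² = ((36 - 15*(4 + 3)²) + (-34 - 1*55))² = ((36 - 15*7²) + (-34 - 55))² = ((36 - 15*49) - 89)² = ((36 - 1*735) - 89)² = ((36 - 735) - 89)² = (-699 - 89)² = (-788)² = 620944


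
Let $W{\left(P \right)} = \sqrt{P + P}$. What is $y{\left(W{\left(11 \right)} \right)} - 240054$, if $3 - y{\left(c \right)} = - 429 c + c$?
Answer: $-240051 + 428 \sqrt{22} \approx -2.3804 \cdot 10^{5}$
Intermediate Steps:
$W{\left(P \right)} = \sqrt{2} \sqrt{P}$ ($W{\left(P \right)} = \sqrt{2 P} = \sqrt{2} \sqrt{P}$)
$y{\left(c \right)} = 3 + 428 c$ ($y{\left(c \right)} = 3 - \left(- 429 c + c\right) = 3 - - 428 c = 3 + 428 c$)
$y{\left(W{\left(11 \right)} \right)} - 240054 = \left(3 + 428 \sqrt{2} \sqrt{11}\right) - 240054 = \left(3 + 428 \sqrt{22}\right) - 240054 = -240051 + 428 \sqrt{22}$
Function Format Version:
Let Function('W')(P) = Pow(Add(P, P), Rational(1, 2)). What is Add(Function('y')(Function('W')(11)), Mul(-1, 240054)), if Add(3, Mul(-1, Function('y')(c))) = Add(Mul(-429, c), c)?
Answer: Add(-240051, Mul(428, Pow(22, Rational(1, 2)))) ≈ -2.3804e+5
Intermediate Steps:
Function('W')(P) = Mul(Pow(2, Rational(1, 2)), Pow(P, Rational(1, 2))) (Function('W')(P) = Pow(Mul(2, P), Rational(1, 2)) = Mul(Pow(2, Rational(1, 2)), Pow(P, Rational(1, 2))))
Function('y')(c) = Add(3, Mul(428, c)) (Function('y')(c) = Add(3, Mul(-1, Add(Mul(-429, c), c))) = Add(3, Mul(-1, Mul(-428, c))) = Add(3, Mul(428, c)))
Add(Function('y')(Function('W')(11)), Mul(-1, 240054)) = Add(Add(3, Mul(428, Mul(Pow(2, Rational(1, 2)), Pow(11, Rational(1, 2))))), Mul(-1, 240054)) = Add(Add(3, Mul(428, Pow(22, Rational(1, 2)))), -240054) = Add(-240051, Mul(428, Pow(22, Rational(1, 2))))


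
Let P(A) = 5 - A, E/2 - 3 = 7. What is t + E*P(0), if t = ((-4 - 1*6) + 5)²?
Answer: 125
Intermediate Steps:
E = 20 (E = 6 + 2*7 = 6 + 14 = 20)
t = 25 (t = ((-4 - 6) + 5)² = (-10 + 5)² = (-5)² = 25)
t + E*P(0) = 25 + 20*(5 - 1*0) = 25 + 20*(5 + 0) = 25 + 20*5 = 25 + 100 = 125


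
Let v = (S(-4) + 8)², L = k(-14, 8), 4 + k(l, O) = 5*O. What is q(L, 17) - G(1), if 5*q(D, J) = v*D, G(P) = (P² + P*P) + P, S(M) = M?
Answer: 561/5 ≈ 112.20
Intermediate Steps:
k(l, O) = -4 + 5*O
L = 36 (L = -4 + 5*8 = -4 + 40 = 36)
v = 16 (v = (-4 + 8)² = 4² = 16)
G(P) = P + 2*P² (G(P) = (P² + P²) + P = 2*P² + P = P + 2*P²)
q(D, J) = 16*D/5 (q(D, J) = (16*D)/5 = 16*D/5)
q(L, 17) - G(1) = (16/5)*36 - (1 + 2*1) = 576/5 - (1 + 2) = 576/5 - 3 = 561/5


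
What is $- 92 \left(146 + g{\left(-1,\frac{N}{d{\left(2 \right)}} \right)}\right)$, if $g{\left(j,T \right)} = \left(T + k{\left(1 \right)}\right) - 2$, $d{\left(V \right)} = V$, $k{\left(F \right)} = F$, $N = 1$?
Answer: $-13386$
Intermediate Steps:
$g{\left(j,T \right)} = -1 + T$ ($g{\left(j,T \right)} = \left(T + 1\right) - 2 = \left(1 + T\right) - 2 = -1 + T$)
$- 92 \left(146 + g{\left(-1,\frac{N}{d{\left(2 \right)}} \right)}\right) = - 92 \left(146 - \left(1 - \frac{1}{2}\right)\right) = - 92 \left(146 + \left(-1 + 1 \cdot \frac{1}{2}\right)\right) = - 92 \left(146 + \left(-1 + \frac{1}{2}\right)\right) = - 92 \left(146 - \frac{1}{2}\right) = \left(-92\right) \frac{291}{2} = -13386$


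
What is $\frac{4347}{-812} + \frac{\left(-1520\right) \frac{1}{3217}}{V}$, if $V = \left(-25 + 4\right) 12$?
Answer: $- \frac{125814611}{23509836} \approx -5.3516$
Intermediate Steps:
$V = -252$ ($V = \left(-21\right) 12 = -252$)
$\frac{4347}{-812} + \frac{\left(-1520\right) \frac{1}{3217}}{V} = \frac{4347}{-812} + \frac{\left(-1520\right) \frac{1}{3217}}{-252} = 4347 \left(- \frac{1}{812}\right) + \left(-1520\right) \frac{1}{3217} \left(- \frac{1}{252}\right) = - \frac{621}{116} - - \frac{380}{202671} = - \frac{621}{116} + \frac{380}{202671} = - \frac{125814611}{23509836}$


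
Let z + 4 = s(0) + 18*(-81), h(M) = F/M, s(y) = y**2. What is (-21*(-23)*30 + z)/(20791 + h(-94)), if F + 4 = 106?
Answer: 306158/488563 ≈ 0.62665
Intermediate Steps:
F = 102 (F = -4 + 106 = 102)
h(M) = 102/M
z = -1462 (z = -4 + (0**2 + 18*(-81)) = -4 + (0 - 1458) = -4 - 1458 = -1462)
(-21*(-23)*30 + z)/(20791 + h(-94)) = (-21*(-23)*30 - 1462)/(20791 + 102/(-94)) = (483*30 - 1462)/(20791 + 102*(-1/94)) = (14490 - 1462)/(20791 - 51/47) = 13028/(977126/47) = 13028*(47/977126) = 306158/488563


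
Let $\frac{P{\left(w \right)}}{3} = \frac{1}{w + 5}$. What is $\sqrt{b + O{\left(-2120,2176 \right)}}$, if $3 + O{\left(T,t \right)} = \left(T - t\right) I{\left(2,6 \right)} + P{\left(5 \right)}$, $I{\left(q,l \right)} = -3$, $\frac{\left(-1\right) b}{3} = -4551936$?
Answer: $\frac{9 \sqrt{16874930}}{10} \approx 3697.1$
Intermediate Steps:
$b = 13655808$ ($b = \left(-3\right) \left(-4551936\right) = 13655808$)
$P{\left(w \right)} = \frac{3}{5 + w}$ ($P{\left(w \right)} = \frac{3}{w + 5} = \frac{3}{5 + w}$)
$O{\left(T,t \right)} = - \frac{27}{10} - 3 T + 3 t$ ($O{\left(T,t \right)} = -3 + \left(\left(T - t\right) \left(-3\right) + \frac{3}{5 + 5}\right) = -3 - \left(- \frac{3}{10} - 3 t + 3 T\right) = -3 + \left(\frac{3}{10} - 3 T + 3 t\right) = - \frac{27}{10} - 3 T + 3 t$)
$\sqrt{b + O{\left(-2120,2176 \right)}} = \sqrt{13655808 - - \frac{128853}{10}} = \sqrt{13655808 + \left(- \frac{27}{10} + 6360 + 6528\right)} = \sqrt{13655808 + \frac{128853}{10}} = \sqrt{\frac{136686933}{10}} = \frac{9 \sqrt{16874930}}{10}$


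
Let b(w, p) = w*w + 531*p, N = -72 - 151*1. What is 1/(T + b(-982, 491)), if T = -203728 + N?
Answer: 1/1021094 ≈ 9.7934e-7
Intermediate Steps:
N = -223 (N = -72 - 151 = -223)
b(w, p) = w² + 531*p
T = -203951 (T = -203728 - 223 = -203951)
1/(T + b(-982, 491)) = 1/(-203951 + ((-982)² + 531*491)) = 1/(-203951 + (964324 + 260721)) = 1/(-203951 + 1225045) = 1/1021094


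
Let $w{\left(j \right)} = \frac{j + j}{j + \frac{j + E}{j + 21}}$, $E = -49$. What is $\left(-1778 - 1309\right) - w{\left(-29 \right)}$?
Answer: $- \frac{237931}{77} \approx -3090.0$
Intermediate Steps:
$w{\left(j \right)} = \frac{2 j}{j + \frac{-49 + j}{21 + j}}$ ($w{\left(j \right)} = \frac{j + j}{j + \frac{j - 49}{j + 21}} = \frac{2 j}{j + \frac{-49 + j}{21 + j}}$)
$\left(-1778 - 1309\right) - w{\left(-29 \right)} = \left(-1778 - 1309\right) - 2 \left(-29\right) \frac{1}{-49 + \left(-29\right)^{2} + 22 \left(-29\right)} \left(21 - 29\right) = -3087 - 2 \left(-29\right) \frac{1}{-49 + 841 - 638} \left(-8\right) = -3087 - 2 \left(-29\right) \frac{1}{154} \left(-8\right) = -3087 - \frac{232}{77} = - \frac{237931}{77}$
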